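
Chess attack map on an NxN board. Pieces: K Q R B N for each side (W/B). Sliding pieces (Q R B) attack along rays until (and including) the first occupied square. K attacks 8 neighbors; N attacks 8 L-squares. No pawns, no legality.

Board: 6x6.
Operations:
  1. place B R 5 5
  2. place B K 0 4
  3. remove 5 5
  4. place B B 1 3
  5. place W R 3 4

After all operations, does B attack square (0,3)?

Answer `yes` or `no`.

Answer: yes

Derivation:
Op 1: place BR@(5,5)
Op 2: place BK@(0,4)
Op 3: remove (5,5)
Op 4: place BB@(1,3)
Op 5: place WR@(3,4)
Per-piece attacks for B:
  BK@(0,4): attacks (0,5) (0,3) (1,4) (1,5) (1,3)
  BB@(1,3): attacks (2,4) (3,5) (2,2) (3,1) (4,0) (0,4) (0,2) [ray(-1,1) blocked at (0,4)]
B attacks (0,3): yes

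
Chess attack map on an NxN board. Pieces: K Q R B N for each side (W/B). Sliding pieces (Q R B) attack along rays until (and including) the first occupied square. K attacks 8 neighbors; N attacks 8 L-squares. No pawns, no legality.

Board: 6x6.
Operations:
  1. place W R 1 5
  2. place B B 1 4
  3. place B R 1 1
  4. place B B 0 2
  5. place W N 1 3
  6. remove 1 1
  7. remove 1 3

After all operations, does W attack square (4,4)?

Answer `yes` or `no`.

Answer: no

Derivation:
Op 1: place WR@(1,5)
Op 2: place BB@(1,4)
Op 3: place BR@(1,1)
Op 4: place BB@(0,2)
Op 5: place WN@(1,3)
Op 6: remove (1,1)
Op 7: remove (1,3)
Per-piece attacks for W:
  WR@(1,5): attacks (1,4) (2,5) (3,5) (4,5) (5,5) (0,5) [ray(0,-1) blocked at (1,4)]
W attacks (4,4): no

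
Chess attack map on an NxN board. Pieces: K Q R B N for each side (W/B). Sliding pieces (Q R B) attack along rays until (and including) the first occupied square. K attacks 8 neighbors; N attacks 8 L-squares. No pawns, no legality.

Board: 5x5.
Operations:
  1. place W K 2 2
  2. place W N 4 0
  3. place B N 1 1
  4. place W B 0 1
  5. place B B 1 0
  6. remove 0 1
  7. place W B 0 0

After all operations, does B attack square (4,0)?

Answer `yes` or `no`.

Op 1: place WK@(2,2)
Op 2: place WN@(4,0)
Op 3: place BN@(1,1)
Op 4: place WB@(0,1)
Op 5: place BB@(1,0)
Op 6: remove (0,1)
Op 7: place WB@(0,0)
Per-piece attacks for B:
  BB@(1,0): attacks (2,1) (3,2) (4,3) (0,1)
  BN@(1,1): attacks (2,3) (3,2) (0,3) (3,0)
B attacks (4,0): no

Answer: no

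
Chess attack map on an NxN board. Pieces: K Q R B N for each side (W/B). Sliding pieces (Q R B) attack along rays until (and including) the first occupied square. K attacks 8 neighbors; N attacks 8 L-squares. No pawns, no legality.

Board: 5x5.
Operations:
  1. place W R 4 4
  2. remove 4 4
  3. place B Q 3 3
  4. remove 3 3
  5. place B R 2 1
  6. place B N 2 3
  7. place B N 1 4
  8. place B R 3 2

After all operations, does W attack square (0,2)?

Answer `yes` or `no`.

Answer: no

Derivation:
Op 1: place WR@(4,4)
Op 2: remove (4,4)
Op 3: place BQ@(3,3)
Op 4: remove (3,3)
Op 5: place BR@(2,1)
Op 6: place BN@(2,3)
Op 7: place BN@(1,4)
Op 8: place BR@(3,2)
Per-piece attacks for W:
W attacks (0,2): no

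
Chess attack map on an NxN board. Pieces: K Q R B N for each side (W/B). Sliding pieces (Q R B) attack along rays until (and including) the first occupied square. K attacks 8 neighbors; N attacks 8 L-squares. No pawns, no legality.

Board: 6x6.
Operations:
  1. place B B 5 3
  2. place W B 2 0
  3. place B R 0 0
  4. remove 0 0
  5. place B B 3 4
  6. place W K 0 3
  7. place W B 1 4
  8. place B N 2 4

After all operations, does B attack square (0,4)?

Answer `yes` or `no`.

Op 1: place BB@(5,3)
Op 2: place WB@(2,0)
Op 3: place BR@(0,0)
Op 4: remove (0,0)
Op 5: place BB@(3,4)
Op 6: place WK@(0,3)
Op 7: place WB@(1,4)
Op 8: place BN@(2,4)
Per-piece attacks for B:
  BN@(2,4): attacks (4,5) (0,5) (3,2) (4,3) (1,2) (0,3)
  BB@(3,4): attacks (4,5) (4,3) (5,2) (2,5) (2,3) (1,2) (0,1)
  BB@(5,3): attacks (4,4) (3,5) (4,2) (3,1) (2,0) [ray(-1,-1) blocked at (2,0)]
B attacks (0,4): no

Answer: no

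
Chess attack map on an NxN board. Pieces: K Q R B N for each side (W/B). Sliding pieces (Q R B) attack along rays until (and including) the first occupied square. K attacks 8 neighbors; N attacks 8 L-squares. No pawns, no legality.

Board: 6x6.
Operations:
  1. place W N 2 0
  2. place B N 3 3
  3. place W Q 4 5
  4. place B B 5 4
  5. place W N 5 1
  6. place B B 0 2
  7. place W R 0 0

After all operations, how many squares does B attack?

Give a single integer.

Answer: 16

Derivation:
Op 1: place WN@(2,0)
Op 2: place BN@(3,3)
Op 3: place WQ@(4,5)
Op 4: place BB@(5,4)
Op 5: place WN@(5,1)
Op 6: place BB@(0,2)
Op 7: place WR@(0,0)
Per-piece attacks for B:
  BB@(0,2): attacks (1,3) (2,4) (3,5) (1,1) (2,0) [ray(1,-1) blocked at (2,0)]
  BN@(3,3): attacks (4,5) (5,4) (2,5) (1,4) (4,1) (5,2) (2,1) (1,2)
  BB@(5,4): attacks (4,5) (4,3) (3,2) (2,1) (1,0) [ray(-1,1) blocked at (4,5)]
Union (16 distinct): (1,0) (1,1) (1,2) (1,3) (1,4) (2,0) (2,1) (2,4) (2,5) (3,2) (3,5) (4,1) (4,3) (4,5) (5,2) (5,4)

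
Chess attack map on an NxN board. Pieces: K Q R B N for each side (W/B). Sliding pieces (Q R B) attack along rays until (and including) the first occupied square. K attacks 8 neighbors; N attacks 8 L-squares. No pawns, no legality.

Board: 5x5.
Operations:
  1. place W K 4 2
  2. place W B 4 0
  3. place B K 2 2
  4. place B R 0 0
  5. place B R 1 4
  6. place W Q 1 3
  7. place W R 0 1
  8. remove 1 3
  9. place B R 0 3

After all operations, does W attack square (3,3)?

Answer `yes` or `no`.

Op 1: place WK@(4,2)
Op 2: place WB@(4,0)
Op 3: place BK@(2,2)
Op 4: place BR@(0,0)
Op 5: place BR@(1,4)
Op 6: place WQ@(1,3)
Op 7: place WR@(0,1)
Op 8: remove (1,3)
Op 9: place BR@(0,3)
Per-piece attacks for W:
  WR@(0,1): attacks (0,2) (0,3) (0,0) (1,1) (2,1) (3,1) (4,1) [ray(0,1) blocked at (0,3); ray(0,-1) blocked at (0,0)]
  WB@(4,0): attacks (3,1) (2,2) [ray(-1,1) blocked at (2,2)]
  WK@(4,2): attacks (4,3) (4,1) (3,2) (3,3) (3,1)
W attacks (3,3): yes

Answer: yes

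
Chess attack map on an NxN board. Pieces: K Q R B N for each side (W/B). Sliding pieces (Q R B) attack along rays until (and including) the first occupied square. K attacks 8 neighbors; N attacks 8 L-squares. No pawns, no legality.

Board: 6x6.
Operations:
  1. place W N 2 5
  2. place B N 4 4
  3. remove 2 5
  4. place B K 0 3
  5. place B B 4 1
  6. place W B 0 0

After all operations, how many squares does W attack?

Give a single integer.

Op 1: place WN@(2,5)
Op 2: place BN@(4,4)
Op 3: remove (2,5)
Op 4: place BK@(0,3)
Op 5: place BB@(4,1)
Op 6: place WB@(0,0)
Per-piece attacks for W:
  WB@(0,0): attacks (1,1) (2,2) (3,3) (4,4) [ray(1,1) blocked at (4,4)]
Union (4 distinct): (1,1) (2,2) (3,3) (4,4)

Answer: 4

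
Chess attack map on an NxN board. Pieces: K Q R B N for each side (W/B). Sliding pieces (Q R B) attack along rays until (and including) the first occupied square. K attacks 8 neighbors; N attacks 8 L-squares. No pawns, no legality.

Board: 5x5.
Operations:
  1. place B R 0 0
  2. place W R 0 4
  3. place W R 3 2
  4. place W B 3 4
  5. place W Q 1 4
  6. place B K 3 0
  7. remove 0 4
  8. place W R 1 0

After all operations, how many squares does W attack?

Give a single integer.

Answer: 21

Derivation:
Op 1: place BR@(0,0)
Op 2: place WR@(0,4)
Op 3: place WR@(3,2)
Op 4: place WB@(3,4)
Op 5: place WQ@(1,4)
Op 6: place BK@(3,0)
Op 7: remove (0,4)
Op 8: place WR@(1,0)
Per-piece attacks for W:
  WR@(1,0): attacks (1,1) (1,2) (1,3) (1,4) (2,0) (3,0) (0,0) [ray(0,1) blocked at (1,4); ray(1,0) blocked at (3,0); ray(-1,0) blocked at (0,0)]
  WQ@(1,4): attacks (1,3) (1,2) (1,1) (1,0) (2,4) (3,4) (0,4) (2,3) (3,2) (0,3) [ray(0,-1) blocked at (1,0); ray(1,0) blocked at (3,4); ray(1,-1) blocked at (3,2)]
  WR@(3,2): attacks (3,3) (3,4) (3,1) (3,0) (4,2) (2,2) (1,2) (0,2) [ray(0,1) blocked at (3,4); ray(0,-1) blocked at (3,0)]
  WB@(3,4): attacks (4,3) (2,3) (1,2) (0,1)
Union (21 distinct): (0,0) (0,1) (0,2) (0,3) (0,4) (1,0) (1,1) (1,2) (1,3) (1,4) (2,0) (2,2) (2,3) (2,4) (3,0) (3,1) (3,2) (3,3) (3,4) (4,2) (4,3)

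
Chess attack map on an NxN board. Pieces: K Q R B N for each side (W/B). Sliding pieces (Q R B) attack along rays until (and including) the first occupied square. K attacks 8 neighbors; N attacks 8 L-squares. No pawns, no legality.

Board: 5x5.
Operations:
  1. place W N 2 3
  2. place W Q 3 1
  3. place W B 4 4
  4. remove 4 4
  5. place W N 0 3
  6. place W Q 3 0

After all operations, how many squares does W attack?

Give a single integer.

Op 1: place WN@(2,3)
Op 2: place WQ@(3,1)
Op 3: place WB@(4,4)
Op 4: remove (4,4)
Op 5: place WN@(0,3)
Op 6: place WQ@(3,0)
Per-piece attacks for W:
  WN@(0,3): attacks (2,4) (1,1) (2,2)
  WN@(2,3): attacks (4,4) (0,4) (3,1) (4,2) (1,1) (0,2)
  WQ@(3,0): attacks (3,1) (4,0) (2,0) (1,0) (0,0) (4,1) (2,1) (1,2) (0,3) [ray(0,1) blocked at (3,1); ray(-1,1) blocked at (0,3)]
  WQ@(3,1): attacks (3,2) (3,3) (3,4) (3,0) (4,1) (2,1) (1,1) (0,1) (4,2) (4,0) (2,2) (1,3) (0,4) (2,0) [ray(0,-1) blocked at (3,0)]
Union (22 distinct): (0,0) (0,1) (0,2) (0,3) (0,4) (1,0) (1,1) (1,2) (1,3) (2,0) (2,1) (2,2) (2,4) (3,0) (3,1) (3,2) (3,3) (3,4) (4,0) (4,1) (4,2) (4,4)

Answer: 22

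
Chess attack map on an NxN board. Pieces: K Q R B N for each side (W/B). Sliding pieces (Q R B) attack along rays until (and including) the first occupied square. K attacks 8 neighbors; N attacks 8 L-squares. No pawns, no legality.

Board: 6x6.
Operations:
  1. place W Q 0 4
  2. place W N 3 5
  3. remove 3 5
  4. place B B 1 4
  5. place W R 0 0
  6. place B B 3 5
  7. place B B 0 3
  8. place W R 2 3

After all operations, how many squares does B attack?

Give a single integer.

Op 1: place WQ@(0,4)
Op 2: place WN@(3,5)
Op 3: remove (3,5)
Op 4: place BB@(1,4)
Op 5: place WR@(0,0)
Op 6: place BB@(3,5)
Op 7: place BB@(0,3)
Op 8: place WR@(2,3)
Per-piece attacks for B:
  BB@(0,3): attacks (1,4) (1,2) (2,1) (3,0) [ray(1,1) blocked at (1,4)]
  BB@(1,4): attacks (2,5) (2,3) (0,5) (0,3) [ray(1,-1) blocked at (2,3); ray(-1,-1) blocked at (0,3)]
  BB@(3,5): attacks (4,4) (5,3) (2,4) (1,3) (0,2)
Union (13 distinct): (0,2) (0,3) (0,5) (1,2) (1,3) (1,4) (2,1) (2,3) (2,4) (2,5) (3,0) (4,4) (5,3)

Answer: 13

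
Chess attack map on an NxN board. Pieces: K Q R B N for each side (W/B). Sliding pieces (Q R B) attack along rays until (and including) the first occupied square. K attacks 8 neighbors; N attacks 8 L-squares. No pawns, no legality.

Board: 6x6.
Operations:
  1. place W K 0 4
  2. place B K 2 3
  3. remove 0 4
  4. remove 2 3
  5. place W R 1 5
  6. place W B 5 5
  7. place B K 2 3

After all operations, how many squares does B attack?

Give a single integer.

Op 1: place WK@(0,4)
Op 2: place BK@(2,3)
Op 3: remove (0,4)
Op 4: remove (2,3)
Op 5: place WR@(1,5)
Op 6: place WB@(5,5)
Op 7: place BK@(2,3)
Per-piece attacks for B:
  BK@(2,3): attacks (2,4) (2,2) (3,3) (1,3) (3,4) (3,2) (1,4) (1,2)
Union (8 distinct): (1,2) (1,3) (1,4) (2,2) (2,4) (3,2) (3,3) (3,4)

Answer: 8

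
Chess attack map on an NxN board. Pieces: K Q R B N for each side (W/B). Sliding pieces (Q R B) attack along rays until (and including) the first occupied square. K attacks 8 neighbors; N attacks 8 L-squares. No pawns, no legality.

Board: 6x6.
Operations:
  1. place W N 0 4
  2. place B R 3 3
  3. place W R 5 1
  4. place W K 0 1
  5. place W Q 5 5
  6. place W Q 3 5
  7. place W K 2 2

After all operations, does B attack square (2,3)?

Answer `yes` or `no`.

Answer: yes

Derivation:
Op 1: place WN@(0,4)
Op 2: place BR@(3,3)
Op 3: place WR@(5,1)
Op 4: place WK@(0,1)
Op 5: place WQ@(5,5)
Op 6: place WQ@(3,5)
Op 7: place WK@(2,2)
Per-piece attacks for B:
  BR@(3,3): attacks (3,4) (3,5) (3,2) (3,1) (3,0) (4,3) (5,3) (2,3) (1,3) (0,3) [ray(0,1) blocked at (3,5)]
B attacks (2,3): yes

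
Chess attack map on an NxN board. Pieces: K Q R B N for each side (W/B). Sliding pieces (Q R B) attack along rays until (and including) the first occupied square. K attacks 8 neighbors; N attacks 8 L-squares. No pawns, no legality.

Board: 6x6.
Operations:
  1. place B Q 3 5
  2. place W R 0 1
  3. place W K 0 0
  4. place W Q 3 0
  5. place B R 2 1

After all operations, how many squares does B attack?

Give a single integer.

Op 1: place BQ@(3,5)
Op 2: place WR@(0,1)
Op 3: place WK@(0,0)
Op 4: place WQ@(3,0)
Op 5: place BR@(2,1)
Per-piece attacks for B:
  BR@(2,1): attacks (2,2) (2,3) (2,4) (2,5) (2,0) (3,1) (4,1) (5,1) (1,1) (0,1) [ray(-1,0) blocked at (0,1)]
  BQ@(3,5): attacks (3,4) (3,3) (3,2) (3,1) (3,0) (4,5) (5,5) (2,5) (1,5) (0,5) (4,4) (5,3) (2,4) (1,3) (0,2) [ray(0,-1) blocked at (3,0)]
Union (22 distinct): (0,1) (0,2) (0,5) (1,1) (1,3) (1,5) (2,0) (2,2) (2,3) (2,4) (2,5) (3,0) (3,1) (3,2) (3,3) (3,4) (4,1) (4,4) (4,5) (5,1) (5,3) (5,5)

Answer: 22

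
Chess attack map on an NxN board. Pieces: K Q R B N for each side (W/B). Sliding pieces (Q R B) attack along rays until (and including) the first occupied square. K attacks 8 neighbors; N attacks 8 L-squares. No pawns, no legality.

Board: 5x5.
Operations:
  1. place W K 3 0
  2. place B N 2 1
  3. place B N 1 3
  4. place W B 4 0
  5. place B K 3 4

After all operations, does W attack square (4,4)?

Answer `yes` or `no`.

Op 1: place WK@(3,0)
Op 2: place BN@(2,1)
Op 3: place BN@(1,3)
Op 4: place WB@(4,0)
Op 5: place BK@(3,4)
Per-piece attacks for W:
  WK@(3,0): attacks (3,1) (4,0) (2,0) (4,1) (2,1)
  WB@(4,0): attacks (3,1) (2,2) (1,3) [ray(-1,1) blocked at (1,3)]
W attacks (4,4): no

Answer: no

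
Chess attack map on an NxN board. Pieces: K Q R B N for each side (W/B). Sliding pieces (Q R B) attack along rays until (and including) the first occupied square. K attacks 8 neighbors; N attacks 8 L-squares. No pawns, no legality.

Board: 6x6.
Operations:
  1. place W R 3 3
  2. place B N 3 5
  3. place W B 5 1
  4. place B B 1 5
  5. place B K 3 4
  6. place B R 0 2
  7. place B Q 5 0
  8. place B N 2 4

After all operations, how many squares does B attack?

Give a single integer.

Op 1: place WR@(3,3)
Op 2: place BN@(3,5)
Op 3: place WB@(5,1)
Op 4: place BB@(1,5)
Op 5: place BK@(3,4)
Op 6: place BR@(0,2)
Op 7: place BQ@(5,0)
Op 8: place BN@(2,4)
Per-piece attacks for B:
  BR@(0,2): attacks (0,3) (0,4) (0,5) (0,1) (0,0) (1,2) (2,2) (3,2) (4,2) (5,2)
  BB@(1,5): attacks (2,4) (0,4) [ray(1,-1) blocked at (2,4)]
  BN@(2,4): attacks (4,5) (0,5) (3,2) (4,3) (1,2) (0,3)
  BK@(3,4): attacks (3,5) (3,3) (4,4) (2,4) (4,5) (4,3) (2,5) (2,3)
  BN@(3,5): attacks (4,3) (5,4) (2,3) (1,4)
  BQ@(5,0): attacks (5,1) (4,0) (3,0) (2,0) (1,0) (0,0) (4,1) (3,2) (2,3) (1,4) (0,5) [ray(0,1) blocked at (5,1)]
Union (26 distinct): (0,0) (0,1) (0,3) (0,4) (0,5) (1,0) (1,2) (1,4) (2,0) (2,2) (2,3) (2,4) (2,5) (3,0) (3,2) (3,3) (3,5) (4,0) (4,1) (4,2) (4,3) (4,4) (4,5) (5,1) (5,2) (5,4)

Answer: 26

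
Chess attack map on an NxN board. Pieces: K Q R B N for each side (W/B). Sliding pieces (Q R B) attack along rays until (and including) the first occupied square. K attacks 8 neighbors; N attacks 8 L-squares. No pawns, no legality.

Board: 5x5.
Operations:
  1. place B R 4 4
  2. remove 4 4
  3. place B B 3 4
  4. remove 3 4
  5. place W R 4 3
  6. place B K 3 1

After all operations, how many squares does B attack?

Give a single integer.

Answer: 8

Derivation:
Op 1: place BR@(4,4)
Op 2: remove (4,4)
Op 3: place BB@(3,4)
Op 4: remove (3,4)
Op 5: place WR@(4,3)
Op 6: place BK@(3,1)
Per-piece attacks for B:
  BK@(3,1): attacks (3,2) (3,0) (4,1) (2,1) (4,2) (4,0) (2,2) (2,0)
Union (8 distinct): (2,0) (2,1) (2,2) (3,0) (3,2) (4,0) (4,1) (4,2)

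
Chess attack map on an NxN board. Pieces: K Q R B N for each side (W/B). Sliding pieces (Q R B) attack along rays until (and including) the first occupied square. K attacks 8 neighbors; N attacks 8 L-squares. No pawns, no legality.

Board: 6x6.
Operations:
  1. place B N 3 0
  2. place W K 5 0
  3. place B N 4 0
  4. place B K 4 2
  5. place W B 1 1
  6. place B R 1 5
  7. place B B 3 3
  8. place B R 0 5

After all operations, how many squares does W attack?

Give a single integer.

Answer: 8

Derivation:
Op 1: place BN@(3,0)
Op 2: place WK@(5,0)
Op 3: place BN@(4,0)
Op 4: place BK@(4,2)
Op 5: place WB@(1,1)
Op 6: place BR@(1,5)
Op 7: place BB@(3,3)
Op 8: place BR@(0,5)
Per-piece attacks for W:
  WB@(1,1): attacks (2,2) (3,3) (2,0) (0,2) (0,0) [ray(1,1) blocked at (3,3)]
  WK@(5,0): attacks (5,1) (4,0) (4,1)
Union (8 distinct): (0,0) (0,2) (2,0) (2,2) (3,3) (4,0) (4,1) (5,1)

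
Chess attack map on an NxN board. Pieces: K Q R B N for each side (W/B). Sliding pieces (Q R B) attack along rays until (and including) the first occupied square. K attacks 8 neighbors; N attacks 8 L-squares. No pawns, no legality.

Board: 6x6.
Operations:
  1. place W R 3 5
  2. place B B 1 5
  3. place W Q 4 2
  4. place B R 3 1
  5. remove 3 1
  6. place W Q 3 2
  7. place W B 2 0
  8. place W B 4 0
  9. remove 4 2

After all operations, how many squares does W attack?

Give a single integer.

Answer: 29

Derivation:
Op 1: place WR@(3,5)
Op 2: place BB@(1,5)
Op 3: place WQ@(4,2)
Op 4: place BR@(3,1)
Op 5: remove (3,1)
Op 6: place WQ@(3,2)
Op 7: place WB@(2,0)
Op 8: place WB@(4,0)
Op 9: remove (4,2)
Per-piece attacks for W:
  WB@(2,0): attacks (3,1) (4,2) (5,3) (1,1) (0,2)
  WQ@(3,2): attacks (3,3) (3,4) (3,5) (3,1) (3,0) (4,2) (5,2) (2,2) (1,2) (0,2) (4,3) (5,4) (4,1) (5,0) (2,3) (1,4) (0,5) (2,1) (1,0) [ray(0,1) blocked at (3,5)]
  WR@(3,5): attacks (3,4) (3,3) (3,2) (4,5) (5,5) (2,5) (1,5) [ray(0,-1) blocked at (3,2); ray(-1,0) blocked at (1,5)]
  WB@(4,0): attacks (5,1) (3,1) (2,2) (1,3) (0,4)
Union (29 distinct): (0,2) (0,4) (0,5) (1,0) (1,1) (1,2) (1,3) (1,4) (1,5) (2,1) (2,2) (2,3) (2,5) (3,0) (3,1) (3,2) (3,3) (3,4) (3,5) (4,1) (4,2) (4,3) (4,5) (5,0) (5,1) (5,2) (5,3) (5,4) (5,5)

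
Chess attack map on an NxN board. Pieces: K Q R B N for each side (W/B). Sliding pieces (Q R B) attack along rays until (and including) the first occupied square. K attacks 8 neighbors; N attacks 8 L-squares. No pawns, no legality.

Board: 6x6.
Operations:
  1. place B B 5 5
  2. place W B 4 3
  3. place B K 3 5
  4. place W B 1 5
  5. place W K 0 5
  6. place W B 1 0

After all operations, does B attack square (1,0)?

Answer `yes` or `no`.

Op 1: place BB@(5,5)
Op 2: place WB@(4,3)
Op 3: place BK@(3,5)
Op 4: place WB@(1,5)
Op 5: place WK@(0,5)
Op 6: place WB@(1,0)
Per-piece attacks for B:
  BK@(3,5): attacks (3,4) (4,5) (2,5) (4,4) (2,4)
  BB@(5,5): attacks (4,4) (3,3) (2,2) (1,1) (0,0)
B attacks (1,0): no

Answer: no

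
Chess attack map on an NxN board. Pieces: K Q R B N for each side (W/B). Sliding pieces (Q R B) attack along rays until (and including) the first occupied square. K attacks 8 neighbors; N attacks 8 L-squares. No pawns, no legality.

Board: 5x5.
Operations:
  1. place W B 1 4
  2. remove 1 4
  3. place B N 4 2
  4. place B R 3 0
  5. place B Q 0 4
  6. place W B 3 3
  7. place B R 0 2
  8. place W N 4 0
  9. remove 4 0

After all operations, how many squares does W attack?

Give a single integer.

Op 1: place WB@(1,4)
Op 2: remove (1,4)
Op 3: place BN@(4,2)
Op 4: place BR@(3,0)
Op 5: place BQ@(0,4)
Op 6: place WB@(3,3)
Op 7: place BR@(0,2)
Op 8: place WN@(4,0)
Op 9: remove (4,0)
Per-piece attacks for W:
  WB@(3,3): attacks (4,4) (4,2) (2,4) (2,2) (1,1) (0,0) [ray(1,-1) blocked at (4,2)]
Union (6 distinct): (0,0) (1,1) (2,2) (2,4) (4,2) (4,4)

Answer: 6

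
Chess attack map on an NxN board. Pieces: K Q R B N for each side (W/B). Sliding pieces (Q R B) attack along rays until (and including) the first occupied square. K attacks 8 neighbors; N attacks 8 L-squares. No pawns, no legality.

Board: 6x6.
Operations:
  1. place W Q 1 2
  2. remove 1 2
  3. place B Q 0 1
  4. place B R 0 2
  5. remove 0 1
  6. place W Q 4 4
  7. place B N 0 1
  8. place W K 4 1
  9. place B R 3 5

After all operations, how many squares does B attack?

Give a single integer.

Op 1: place WQ@(1,2)
Op 2: remove (1,2)
Op 3: place BQ@(0,1)
Op 4: place BR@(0,2)
Op 5: remove (0,1)
Op 6: place WQ@(4,4)
Op 7: place BN@(0,1)
Op 8: place WK@(4,1)
Op 9: place BR@(3,5)
Per-piece attacks for B:
  BN@(0,1): attacks (1,3) (2,2) (2,0)
  BR@(0,2): attacks (0,3) (0,4) (0,5) (0,1) (1,2) (2,2) (3,2) (4,2) (5,2) [ray(0,-1) blocked at (0,1)]
  BR@(3,5): attacks (3,4) (3,3) (3,2) (3,1) (3,0) (4,5) (5,5) (2,5) (1,5) (0,5)
Union (19 distinct): (0,1) (0,3) (0,4) (0,5) (1,2) (1,3) (1,5) (2,0) (2,2) (2,5) (3,0) (3,1) (3,2) (3,3) (3,4) (4,2) (4,5) (5,2) (5,5)

Answer: 19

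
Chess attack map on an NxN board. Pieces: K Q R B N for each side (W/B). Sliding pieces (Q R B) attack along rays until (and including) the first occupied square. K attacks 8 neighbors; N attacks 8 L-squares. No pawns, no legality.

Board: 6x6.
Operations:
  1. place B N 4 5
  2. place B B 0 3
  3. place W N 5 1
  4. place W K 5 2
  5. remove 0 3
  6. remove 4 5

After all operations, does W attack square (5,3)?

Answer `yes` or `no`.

Answer: yes

Derivation:
Op 1: place BN@(4,5)
Op 2: place BB@(0,3)
Op 3: place WN@(5,1)
Op 4: place WK@(5,2)
Op 5: remove (0,3)
Op 6: remove (4,5)
Per-piece attacks for W:
  WN@(5,1): attacks (4,3) (3,2) (3,0)
  WK@(5,2): attacks (5,3) (5,1) (4,2) (4,3) (4,1)
W attacks (5,3): yes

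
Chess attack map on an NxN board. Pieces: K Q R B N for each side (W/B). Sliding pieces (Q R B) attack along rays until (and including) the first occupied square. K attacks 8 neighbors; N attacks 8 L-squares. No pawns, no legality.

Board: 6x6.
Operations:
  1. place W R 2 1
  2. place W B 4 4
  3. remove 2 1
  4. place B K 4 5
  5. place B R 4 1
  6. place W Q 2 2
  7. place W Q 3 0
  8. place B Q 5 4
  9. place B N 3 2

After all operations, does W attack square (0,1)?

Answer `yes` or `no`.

Answer: no

Derivation:
Op 1: place WR@(2,1)
Op 2: place WB@(4,4)
Op 3: remove (2,1)
Op 4: place BK@(4,5)
Op 5: place BR@(4,1)
Op 6: place WQ@(2,2)
Op 7: place WQ@(3,0)
Op 8: place BQ@(5,4)
Op 9: place BN@(3,2)
Per-piece attacks for W:
  WQ@(2,2): attacks (2,3) (2,4) (2,5) (2,1) (2,0) (3,2) (1,2) (0,2) (3,3) (4,4) (3,1) (4,0) (1,3) (0,4) (1,1) (0,0) [ray(1,0) blocked at (3,2); ray(1,1) blocked at (4,4)]
  WQ@(3,0): attacks (3,1) (3,2) (4,0) (5,0) (2,0) (1,0) (0,0) (4,1) (2,1) (1,2) (0,3) [ray(0,1) blocked at (3,2); ray(1,1) blocked at (4,1)]
  WB@(4,4): attacks (5,5) (5,3) (3,5) (3,3) (2,2) [ray(-1,-1) blocked at (2,2)]
W attacks (0,1): no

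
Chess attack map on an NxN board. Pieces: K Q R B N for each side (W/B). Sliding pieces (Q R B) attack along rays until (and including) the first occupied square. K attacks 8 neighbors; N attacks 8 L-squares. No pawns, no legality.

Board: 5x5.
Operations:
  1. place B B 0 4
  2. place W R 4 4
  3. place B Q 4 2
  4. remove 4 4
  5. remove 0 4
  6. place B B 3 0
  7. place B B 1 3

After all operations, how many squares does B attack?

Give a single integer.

Op 1: place BB@(0,4)
Op 2: place WR@(4,4)
Op 3: place BQ@(4,2)
Op 4: remove (4,4)
Op 5: remove (0,4)
Op 6: place BB@(3,0)
Op 7: place BB@(1,3)
Per-piece attacks for B:
  BB@(1,3): attacks (2,4) (2,2) (3,1) (4,0) (0,4) (0,2)
  BB@(3,0): attacks (4,1) (2,1) (1,2) (0,3)
  BQ@(4,2): attacks (4,3) (4,4) (4,1) (4,0) (3,2) (2,2) (1,2) (0,2) (3,3) (2,4) (3,1) (2,0)
Union (15 distinct): (0,2) (0,3) (0,4) (1,2) (2,0) (2,1) (2,2) (2,4) (3,1) (3,2) (3,3) (4,0) (4,1) (4,3) (4,4)

Answer: 15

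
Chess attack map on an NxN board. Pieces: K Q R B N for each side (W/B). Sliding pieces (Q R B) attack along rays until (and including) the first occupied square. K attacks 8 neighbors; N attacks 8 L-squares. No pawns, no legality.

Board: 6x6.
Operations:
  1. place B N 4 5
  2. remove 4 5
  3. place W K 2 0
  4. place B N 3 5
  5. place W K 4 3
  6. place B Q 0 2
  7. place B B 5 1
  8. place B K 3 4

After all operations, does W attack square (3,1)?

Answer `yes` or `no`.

Op 1: place BN@(4,5)
Op 2: remove (4,5)
Op 3: place WK@(2,0)
Op 4: place BN@(3,5)
Op 5: place WK@(4,3)
Op 6: place BQ@(0,2)
Op 7: place BB@(5,1)
Op 8: place BK@(3,4)
Per-piece attacks for W:
  WK@(2,0): attacks (2,1) (3,0) (1,0) (3,1) (1,1)
  WK@(4,3): attacks (4,4) (4,2) (5,3) (3,3) (5,4) (5,2) (3,4) (3,2)
W attacks (3,1): yes

Answer: yes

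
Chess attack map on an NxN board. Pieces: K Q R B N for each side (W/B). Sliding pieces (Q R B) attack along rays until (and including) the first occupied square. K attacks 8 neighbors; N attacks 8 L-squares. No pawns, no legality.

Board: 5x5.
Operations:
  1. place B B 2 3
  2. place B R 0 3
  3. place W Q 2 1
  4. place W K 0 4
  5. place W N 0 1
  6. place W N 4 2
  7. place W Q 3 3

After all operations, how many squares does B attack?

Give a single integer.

Answer: 10

Derivation:
Op 1: place BB@(2,3)
Op 2: place BR@(0,3)
Op 3: place WQ@(2,1)
Op 4: place WK@(0,4)
Op 5: place WN@(0,1)
Op 6: place WN@(4,2)
Op 7: place WQ@(3,3)
Per-piece attacks for B:
  BR@(0,3): attacks (0,4) (0,2) (0,1) (1,3) (2,3) [ray(0,1) blocked at (0,4); ray(0,-1) blocked at (0,1); ray(1,0) blocked at (2,3)]
  BB@(2,3): attacks (3,4) (3,2) (4,1) (1,4) (1,2) (0,1) [ray(-1,-1) blocked at (0,1)]
Union (10 distinct): (0,1) (0,2) (0,4) (1,2) (1,3) (1,4) (2,3) (3,2) (3,4) (4,1)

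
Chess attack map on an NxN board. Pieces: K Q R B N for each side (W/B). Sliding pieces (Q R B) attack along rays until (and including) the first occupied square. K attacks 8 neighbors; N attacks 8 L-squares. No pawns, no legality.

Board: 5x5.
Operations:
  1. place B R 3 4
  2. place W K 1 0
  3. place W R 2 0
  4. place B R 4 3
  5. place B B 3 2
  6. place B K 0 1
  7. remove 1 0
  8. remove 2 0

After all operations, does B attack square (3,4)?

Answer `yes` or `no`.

Op 1: place BR@(3,4)
Op 2: place WK@(1,0)
Op 3: place WR@(2,0)
Op 4: place BR@(4,3)
Op 5: place BB@(3,2)
Op 6: place BK@(0,1)
Op 7: remove (1,0)
Op 8: remove (2,0)
Per-piece attacks for B:
  BK@(0,1): attacks (0,2) (0,0) (1,1) (1,2) (1,0)
  BB@(3,2): attacks (4,3) (4,1) (2,3) (1,4) (2,1) (1,0) [ray(1,1) blocked at (4,3)]
  BR@(3,4): attacks (3,3) (3,2) (4,4) (2,4) (1,4) (0,4) [ray(0,-1) blocked at (3,2)]
  BR@(4,3): attacks (4,4) (4,2) (4,1) (4,0) (3,3) (2,3) (1,3) (0,3)
B attacks (3,4): no

Answer: no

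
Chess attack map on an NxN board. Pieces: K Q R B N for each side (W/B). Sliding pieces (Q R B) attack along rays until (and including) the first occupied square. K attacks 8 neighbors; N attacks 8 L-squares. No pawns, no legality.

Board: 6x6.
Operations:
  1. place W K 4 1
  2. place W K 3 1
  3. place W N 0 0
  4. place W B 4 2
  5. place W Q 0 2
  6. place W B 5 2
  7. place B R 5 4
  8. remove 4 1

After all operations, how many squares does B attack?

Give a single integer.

Op 1: place WK@(4,1)
Op 2: place WK@(3,1)
Op 3: place WN@(0,0)
Op 4: place WB@(4,2)
Op 5: place WQ@(0,2)
Op 6: place WB@(5,2)
Op 7: place BR@(5,4)
Op 8: remove (4,1)
Per-piece attacks for B:
  BR@(5,4): attacks (5,5) (5,3) (5,2) (4,4) (3,4) (2,4) (1,4) (0,4) [ray(0,-1) blocked at (5,2)]
Union (8 distinct): (0,4) (1,4) (2,4) (3,4) (4,4) (5,2) (5,3) (5,5)

Answer: 8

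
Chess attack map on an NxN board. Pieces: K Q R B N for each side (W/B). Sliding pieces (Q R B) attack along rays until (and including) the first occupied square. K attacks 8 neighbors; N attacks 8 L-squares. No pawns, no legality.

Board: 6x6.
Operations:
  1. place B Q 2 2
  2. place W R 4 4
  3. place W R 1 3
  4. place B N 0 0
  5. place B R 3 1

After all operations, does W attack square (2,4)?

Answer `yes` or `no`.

Answer: yes

Derivation:
Op 1: place BQ@(2,2)
Op 2: place WR@(4,4)
Op 3: place WR@(1,3)
Op 4: place BN@(0,0)
Op 5: place BR@(3,1)
Per-piece attacks for W:
  WR@(1,3): attacks (1,4) (1,5) (1,2) (1,1) (1,0) (2,3) (3,3) (4,3) (5,3) (0,3)
  WR@(4,4): attacks (4,5) (4,3) (4,2) (4,1) (4,0) (5,4) (3,4) (2,4) (1,4) (0,4)
W attacks (2,4): yes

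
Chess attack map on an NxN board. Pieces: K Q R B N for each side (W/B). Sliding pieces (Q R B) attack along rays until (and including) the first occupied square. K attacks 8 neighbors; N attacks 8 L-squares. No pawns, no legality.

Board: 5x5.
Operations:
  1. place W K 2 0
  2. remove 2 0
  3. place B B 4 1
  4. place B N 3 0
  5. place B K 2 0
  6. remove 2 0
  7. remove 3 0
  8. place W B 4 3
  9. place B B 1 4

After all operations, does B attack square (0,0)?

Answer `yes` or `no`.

Answer: no

Derivation:
Op 1: place WK@(2,0)
Op 2: remove (2,0)
Op 3: place BB@(4,1)
Op 4: place BN@(3,0)
Op 5: place BK@(2,0)
Op 6: remove (2,0)
Op 7: remove (3,0)
Op 8: place WB@(4,3)
Op 9: place BB@(1,4)
Per-piece attacks for B:
  BB@(1,4): attacks (2,3) (3,2) (4,1) (0,3) [ray(1,-1) blocked at (4,1)]
  BB@(4,1): attacks (3,2) (2,3) (1,4) (3,0) [ray(-1,1) blocked at (1,4)]
B attacks (0,0): no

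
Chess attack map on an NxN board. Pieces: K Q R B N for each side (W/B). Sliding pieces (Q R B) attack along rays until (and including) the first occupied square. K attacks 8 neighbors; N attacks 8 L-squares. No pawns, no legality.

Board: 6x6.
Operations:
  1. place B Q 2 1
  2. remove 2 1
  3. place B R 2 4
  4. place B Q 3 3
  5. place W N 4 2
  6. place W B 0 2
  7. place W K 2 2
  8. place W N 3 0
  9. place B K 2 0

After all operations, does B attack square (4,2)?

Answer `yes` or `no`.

Answer: yes

Derivation:
Op 1: place BQ@(2,1)
Op 2: remove (2,1)
Op 3: place BR@(2,4)
Op 4: place BQ@(3,3)
Op 5: place WN@(4,2)
Op 6: place WB@(0,2)
Op 7: place WK@(2,2)
Op 8: place WN@(3,0)
Op 9: place BK@(2,0)
Per-piece attacks for B:
  BK@(2,0): attacks (2,1) (3,0) (1,0) (3,1) (1,1)
  BR@(2,4): attacks (2,5) (2,3) (2,2) (3,4) (4,4) (5,4) (1,4) (0,4) [ray(0,-1) blocked at (2,2)]
  BQ@(3,3): attacks (3,4) (3,5) (3,2) (3,1) (3,0) (4,3) (5,3) (2,3) (1,3) (0,3) (4,4) (5,5) (4,2) (2,4) (2,2) [ray(0,-1) blocked at (3,0); ray(1,-1) blocked at (4,2); ray(-1,1) blocked at (2,4); ray(-1,-1) blocked at (2,2)]
B attacks (4,2): yes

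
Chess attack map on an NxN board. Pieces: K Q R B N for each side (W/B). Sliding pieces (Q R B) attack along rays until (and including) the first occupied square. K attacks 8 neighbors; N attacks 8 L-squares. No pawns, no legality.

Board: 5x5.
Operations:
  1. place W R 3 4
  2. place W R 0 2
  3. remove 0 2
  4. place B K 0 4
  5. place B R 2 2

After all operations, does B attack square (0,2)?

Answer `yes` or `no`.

Answer: yes

Derivation:
Op 1: place WR@(3,4)
Op 2: place WR@(0,2)
Op 3: remove (0,2)
Op 4: place BK@(0,4)
Op 5: place BR@(2,2)
Per-piece attacks for B:
  BK@(0,4): attacks (0,3) (1,4) (1,3)
  BR@(2,2): attacks (2,3) (2,4) (2,1) (2,0) (3,2) (4,2) (1,2) (0,2)
B attacks (0,2): yes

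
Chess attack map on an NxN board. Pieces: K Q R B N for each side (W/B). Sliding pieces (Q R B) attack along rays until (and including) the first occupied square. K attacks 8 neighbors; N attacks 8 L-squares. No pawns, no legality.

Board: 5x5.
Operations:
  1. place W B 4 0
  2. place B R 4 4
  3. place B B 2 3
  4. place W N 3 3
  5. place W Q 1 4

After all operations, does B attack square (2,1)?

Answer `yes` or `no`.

Op 1: place WB@(4,0)
Op 2: place BR@(4,4)
Op 3: place BB@(2,3)
Op 4: place WN@(3,3)
Op 5: place WQ@(1,4)
Per-piece attacks for B:
  BB@(2,3): attacks (3,4) (3,2) (4,1) (1,4) (1,2) (0,1) [ray(-1,1) blocked at (1,4)]
  BR@(4,4): attacks (4,3) (4,2) (4,1) (4,0) (3,4) (2,4) (1,4) [ray(0,-1) blocked at (4,0); ray(-1,0) blocked at (1,4)]
B attacks (2,1): no

Answer: no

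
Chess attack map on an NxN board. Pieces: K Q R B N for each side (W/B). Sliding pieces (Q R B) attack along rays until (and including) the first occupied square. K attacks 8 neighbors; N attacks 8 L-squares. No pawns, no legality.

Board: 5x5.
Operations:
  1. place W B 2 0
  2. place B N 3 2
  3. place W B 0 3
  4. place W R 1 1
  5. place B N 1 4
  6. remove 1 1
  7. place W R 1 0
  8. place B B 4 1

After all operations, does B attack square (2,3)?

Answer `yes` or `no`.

Op 1: place WB@(2,0)
Op 2: place BN@(3,2)
Op 3: place WB@(0,3)
Op 4: place WR@(1,1)
Op 5: place BN@(1,4)
Op 6: remove (1,1)
Op 7: place WR@(1,0)
Op 8: place BB@(4,1)
Per-piece attacks for B:
  BN@(1,4): attacks (2,2) (3,3) (0,2)
  BN@(3,2): attacks (4,4) (2,4) (1,3) (4,0) (2,0) (1,1)
  BB@(4,1): attacks (3,2) (3,0) [ray(-1,1) blocked at (3,2)]
B attacks (2,3): no

Answer: no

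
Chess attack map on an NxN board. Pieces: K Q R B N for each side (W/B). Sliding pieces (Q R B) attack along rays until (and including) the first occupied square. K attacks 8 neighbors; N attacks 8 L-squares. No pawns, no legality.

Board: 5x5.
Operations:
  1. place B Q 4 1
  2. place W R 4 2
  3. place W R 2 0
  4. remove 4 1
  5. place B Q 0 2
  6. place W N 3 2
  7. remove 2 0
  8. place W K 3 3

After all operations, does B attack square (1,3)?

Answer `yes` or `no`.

Op 1: place BQ@(4,1)
Op 2: place WR@(4,2)
Op 3: place WR@(2,0)
Op 4: remove (4,1)
Op 5: place BQ@(0,2)
Op 6: place WN@(3,2)
Op 7: remove (2,0)
Op 8: place WK@(3,3)
Per-piece attacks for B:
  BQ@(0,2): attacks (0,3) (0,4) (0,1) (0,0) (1,2) (2,2) (3,2) (1,3) (2,4) (1,1) (2,0) [ray(1,0) blocked at (3,2)]
B attacks (1,3): yes

Answer: yes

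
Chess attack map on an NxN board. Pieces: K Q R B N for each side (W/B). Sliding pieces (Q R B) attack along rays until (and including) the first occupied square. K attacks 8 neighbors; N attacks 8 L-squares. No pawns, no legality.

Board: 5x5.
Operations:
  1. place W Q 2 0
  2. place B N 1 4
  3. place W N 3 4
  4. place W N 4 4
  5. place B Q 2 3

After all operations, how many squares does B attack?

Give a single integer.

Answer: 15

Derivation:
Op 1: place WQ@(2,0)
Op 2: place BN@(1,4)
Op 3: place WN@(3,4)
Op 4: place WN@(4,4)
Op 5: place BQ@(2,3)
Per-piece attacks for B:
  BN@(1,4): attacks (2,2) (3,3) (0,2)
  BQ@(2,3): attacks (2,4) (2,2) (2,1) (2,0) (3,3) (4,3) (1,3) (0,3) (3,4) (3,2) (4,1) (1,4) (1,2) (0,1) [ray(0,-1) blocked at (2,0); ray(1,1) blocked at (3,4); ray(-1,1) blocked at (1,4)]
Union (15 distinct): (0,1) (0,2) (0,3) (1,2) (1,3) (1,4) (2,0) (2,1) (2,2) (2,4) (3,2) (3,3) (3,4) (4,1) (4,3)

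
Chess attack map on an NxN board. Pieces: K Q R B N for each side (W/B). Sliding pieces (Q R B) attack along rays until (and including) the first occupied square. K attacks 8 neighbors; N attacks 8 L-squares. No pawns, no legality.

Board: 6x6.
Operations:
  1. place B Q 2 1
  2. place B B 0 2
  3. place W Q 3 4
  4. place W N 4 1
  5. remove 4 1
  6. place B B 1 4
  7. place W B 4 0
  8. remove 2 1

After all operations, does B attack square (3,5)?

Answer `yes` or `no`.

Answer: yes

Derivation:
Op 1: place BQ@(2,1)
Op 2: place BB@(0,2)
Op 3: place WQ@(3,4)
Op 4: place WN@(4,1)
Op 5: remove (4,1)
Op 6: place BB@(1,4)
Op 7: place WB@(4,0)
Op 8: remove (2,1)
Per-piece attacks for B:
  BB@(0,2): attacks (1,3) (2,4) (3,5) (1,1) (2,0)
  BB@(1,4): attacks (2,5) (2,3) (3,2) (4,1) (5,0) (0,5) (0,3)
B attacks (3,5): yes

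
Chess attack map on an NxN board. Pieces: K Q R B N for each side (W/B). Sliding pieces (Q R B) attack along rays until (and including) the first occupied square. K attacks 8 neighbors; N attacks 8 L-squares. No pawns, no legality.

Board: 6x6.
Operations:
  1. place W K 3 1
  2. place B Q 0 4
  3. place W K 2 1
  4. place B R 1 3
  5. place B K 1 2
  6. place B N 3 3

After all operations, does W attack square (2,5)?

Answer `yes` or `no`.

Answer: no

Derivation:
Op 1: place WK@(3,1)
Op 2: place BQ@(0,4)
Op 3: place WK@(2,1)
Op 4: place BR@(1,3)
Op 5: place BK@(1,2)
Op 6: place BN@(3,3)
Per-piece attacks for W:
  WK@(2,1): attacks (2,2) (2,0) (3,1) (1,1) (3,2) (3,0) (1,2) (1,0)
  WK@(3,1): attacks (3,2) (3,0) (4,1) (2,1) (4,2) (4,0) (2,2) (2,0)
W attacks (2,5): no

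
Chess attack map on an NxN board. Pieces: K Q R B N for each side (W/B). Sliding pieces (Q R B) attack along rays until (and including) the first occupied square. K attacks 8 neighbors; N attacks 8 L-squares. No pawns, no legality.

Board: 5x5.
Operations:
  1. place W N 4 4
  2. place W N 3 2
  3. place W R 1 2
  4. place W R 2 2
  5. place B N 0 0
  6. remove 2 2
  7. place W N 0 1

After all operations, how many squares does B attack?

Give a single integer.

Answer: 2

Derivation:
Op 1: place WN@(4,4)
Op 2: place WN@(3,2)
Op 3: place WR@(1,2)
Op 4: place WR@(2,2)
Op 5: place BN@(0,0)
Op 6: remove (2,2)
Op 7: place WN@(0,1)
Per-piece attacks for B:
  BN@(0,0): attacks (1,2) (2,1)
Union (2 distinct): (1,2) (2,1)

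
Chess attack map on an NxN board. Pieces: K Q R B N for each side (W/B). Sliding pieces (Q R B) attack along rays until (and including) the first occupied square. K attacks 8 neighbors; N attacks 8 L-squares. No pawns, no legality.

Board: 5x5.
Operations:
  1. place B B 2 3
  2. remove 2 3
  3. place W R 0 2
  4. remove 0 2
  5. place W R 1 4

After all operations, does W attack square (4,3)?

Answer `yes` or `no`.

Op 1: place BB@(2,3)
Op 2: remove (2,3)
Op 3: place WR@(0,2)
Op 4: remove (0,2)
Op 5: place WR@(1,4)
Per-piece attacks for W:
  WR@(1,4): attacks (1,3) (1,2) (1,1) (1,0) (2,4) (3,4) (4,4) (0,4)
W attacks (4,3): no

Answer: no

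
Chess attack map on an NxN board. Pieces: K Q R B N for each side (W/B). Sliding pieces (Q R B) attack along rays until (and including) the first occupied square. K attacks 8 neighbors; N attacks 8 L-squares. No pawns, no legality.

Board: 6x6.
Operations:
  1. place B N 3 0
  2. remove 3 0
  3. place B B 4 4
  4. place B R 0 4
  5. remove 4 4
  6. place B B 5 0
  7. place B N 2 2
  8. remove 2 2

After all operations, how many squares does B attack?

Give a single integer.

Op 1: place BN@(3,0)
Op 2: remove (3,0)
Op 3: place BB@(4,4)
Op 4: place BR@(0,4)
Op 5: remove (4,4)
Op 6: place BB@(5,0)
Op 7: place BN@(2,2)
Op 8: remove (2,2)
Per-piece attacks for B:
  BR@(0,4): attacks (0,5) (0,3) (0,2) (0,1) (0,0) (1,4) (2,4) (3,4) (4,4) (5,4)
  BB@(5,0): attacks (4,1) (3,2) (2,3) (1,4) (0,5)
Union (13 distinct): (0,0) (0,1) (0,2) (0,3) (0,5) (1,4) (2,3) (2,4) (3,2) (3,4) (4,1) (4,4) (5,4)

Answer: 13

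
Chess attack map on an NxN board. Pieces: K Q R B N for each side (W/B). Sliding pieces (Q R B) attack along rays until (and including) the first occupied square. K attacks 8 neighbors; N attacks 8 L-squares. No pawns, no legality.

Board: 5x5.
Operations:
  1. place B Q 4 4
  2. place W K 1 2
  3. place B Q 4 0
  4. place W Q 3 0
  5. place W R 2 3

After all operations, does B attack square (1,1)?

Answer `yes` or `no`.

Op 1: place BQ@(4,4)
Op 2: place WK@(1,2)
Op 3: place BQ@(4,0)
Op 4: place WQ@(3,0)
Op 5: place WR@(2,3)
Per-piece attacks for B:
  BQ@(4,0): attacks (4,1) (4,2) (4,3) (4,4) (3,0) (3,1) (2,2) (1,3) (0,4) [ray(0,1) blocked at (4,4); ray(-1,0) blocked at (3,0)]
  BQ@(4,4): attacks (4,3) (4,2) (4,1) (4,0) (3,4) (2,4) (1,4) (0,4) (3,3) (2,2) (1,1) (0,0) [ray(0,-1) blocked at (4,0)]
B attacks (1,1): yes

Answer: yes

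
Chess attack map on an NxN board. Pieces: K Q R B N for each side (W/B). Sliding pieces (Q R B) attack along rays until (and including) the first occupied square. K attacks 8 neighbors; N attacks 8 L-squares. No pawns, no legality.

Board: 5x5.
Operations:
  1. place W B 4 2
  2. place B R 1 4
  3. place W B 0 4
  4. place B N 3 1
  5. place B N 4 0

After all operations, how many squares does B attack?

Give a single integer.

Answer: 12

Derivation:
Op 1: place WB@(4,2)
Op 2: place BR@(1,4)
Op 3: place WB@(0,4)
Op 4: place BN@(3,1)
Op 5: place BN@(4,0)
Per-piece attacks for B:
  BR@(1,4): attacks (1,3) (1,2) (1,1) (1,0) (2,4) (3,4) (4,4) (0,4) [ray(-1,0) blocked at (0,4)]
  BN@(3,1): attacks (4,3) (2,3) (1,2) (1,0)
  BN@(4,0): attacks (3,2) (2,1)
Union (12 distinct): (0,4) (1,0) (1,1) (1,2) (1,3) (2,1) (2,3) (2,4) (3,2) (3,4) (4,3) (4,4)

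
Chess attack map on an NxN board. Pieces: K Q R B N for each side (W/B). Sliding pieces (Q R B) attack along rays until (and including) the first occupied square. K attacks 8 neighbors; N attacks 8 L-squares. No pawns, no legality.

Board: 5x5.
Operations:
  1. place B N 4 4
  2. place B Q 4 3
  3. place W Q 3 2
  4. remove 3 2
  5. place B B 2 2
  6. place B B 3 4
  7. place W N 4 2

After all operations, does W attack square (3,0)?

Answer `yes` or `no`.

Op 1: place BN@(4,4)
Op 2: place BQ@(4,3)
Op 3: place WQ@(3,2)
Op 4: remove (3,2)
Op 5: place BB@(2,2)
Op 6: place BB@(3,4)
Op 7: place WN@(4,2)
Per-piece attacks for W:
  WN@(4,2): attacks (3,4) (2,3) (3,0) (2,1)
W attacks (3,0): yes

Answer: yes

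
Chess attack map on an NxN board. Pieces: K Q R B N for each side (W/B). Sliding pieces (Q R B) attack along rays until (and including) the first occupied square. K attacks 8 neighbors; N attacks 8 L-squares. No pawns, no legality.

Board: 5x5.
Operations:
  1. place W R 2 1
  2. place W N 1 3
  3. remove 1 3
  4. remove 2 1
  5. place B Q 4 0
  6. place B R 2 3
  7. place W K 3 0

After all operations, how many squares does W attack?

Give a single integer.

Answer: 5

Derivation:
Op 1: place WR@(2,1)
Op 2: place WN@(1,3)
Op 3: remove (1,3)
Op 4: remove (2,1)
Op 5: place BQ@(4,0)
Op 6: place BR@(2,3)
Op 7: place WK@(3,0)
Per-piece attacks for W:
  WK@(3,0): attacks (3,1) (4,0) (2,0) (4,1) (2,1)
Union (5 distinct): (2,0) (2,1) (3,1) (4,0) (4,1)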